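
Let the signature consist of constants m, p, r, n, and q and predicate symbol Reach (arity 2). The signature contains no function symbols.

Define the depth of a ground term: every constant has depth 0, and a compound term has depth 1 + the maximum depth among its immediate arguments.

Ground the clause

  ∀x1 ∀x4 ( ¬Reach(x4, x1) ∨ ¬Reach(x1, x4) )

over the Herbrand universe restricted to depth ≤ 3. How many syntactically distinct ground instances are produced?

Ground terms of depth ≤ 3:
  With no function symbols every ground term is a constant, so there are exactly 5 ground terms at every depth bound.
  N_0 = 5
  N_1 = 5
  N_2 = 5
  N_3 = 5
  Explicitly: m, p, r, n, q.
So there are 5 ground terms available for substitution.
Each of x1, x4 ranges independently over the available ground terms, and distinct assignments produce distinct instances.
Number of ground instances = 5^2 = 25.

25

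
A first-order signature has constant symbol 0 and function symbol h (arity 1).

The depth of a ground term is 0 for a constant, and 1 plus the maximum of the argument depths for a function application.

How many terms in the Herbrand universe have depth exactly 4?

1

If N_k denotes the number of depth-≤k ground terms, the 1 constant gives N_0 = 1, and each function symbol of arity r contributes N_{k-1}^r new terms at level k: N_k = 1 + N_{k-1}.
N_0 = 1
N_1 = 1 + 1 = 2
N_2 = 1 + 2 = 3
N_3 = 1 + 3 = 4
N_4 = 1 + 4 = 5
Terms of depth exactly 4: N_4 − N_3 = 5 − 4 = 1.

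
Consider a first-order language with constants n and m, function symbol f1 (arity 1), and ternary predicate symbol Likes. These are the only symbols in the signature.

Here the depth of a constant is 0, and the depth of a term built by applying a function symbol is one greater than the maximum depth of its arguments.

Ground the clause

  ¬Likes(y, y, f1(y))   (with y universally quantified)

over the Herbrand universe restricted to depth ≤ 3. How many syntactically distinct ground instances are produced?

8

Ground terms of depth ≤ 3:
  Let N_k = |{terms of depth ≤ k}|. Then N_0 = 2 and N_k = 2 + N_{k-1} for k ≥ 1 (one summand per function symbol, arity giving the exponent).
  N_0 = 2
  N_1 = 2 + 2 = 4
  N_2 = 2 + 4 = 6
  N_3 = 2 + 6 = 8
  Explicitly: n, m, f1(n), f1(m), f1(f1(n)), f1(f1(m)), f1(f1(f1(n))), f1(f1(f1(m))).
So there are 8 ground terms available for substitution.
The clause has 1 distinct variable (y), which appears in the body. In the free term algebra distinct substitutions yield syntactically distinct ground instances.
Number of ground instances = 8.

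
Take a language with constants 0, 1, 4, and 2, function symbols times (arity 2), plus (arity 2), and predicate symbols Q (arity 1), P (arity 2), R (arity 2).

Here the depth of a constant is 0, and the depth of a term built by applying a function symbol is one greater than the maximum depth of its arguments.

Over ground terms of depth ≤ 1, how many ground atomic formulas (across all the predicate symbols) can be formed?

2628

First count ground terms of depth ≤ 1.
Let N_k count ground terms of depth at most k. Each non-constant term of depth ≤ k is some function symbol applied to depth-≤(k−1) arguments, giving N_k = 4 + N_{k-1}^2 + N_{k-1}^2.
N_0 = 4
N_1 = 4 + 4^2 + 4^2 = 36
So |H| = 36.
A ground atom is a predicate applied to a tuple of terms from H, so the count is the sum over predicates of |H|^arity:
  Q: 36;  P: 36^2 = 1296;  R: 36^2 = 1296
Total ground atoms: 36 + 1296 + 1296 = 2628.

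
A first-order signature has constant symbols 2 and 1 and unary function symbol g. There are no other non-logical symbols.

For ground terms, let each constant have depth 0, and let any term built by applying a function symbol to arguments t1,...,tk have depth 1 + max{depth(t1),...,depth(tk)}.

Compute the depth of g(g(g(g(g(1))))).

depth(g(1)) = 1 + depth(1) = 1 + 0 = 1
depth(g(g(1))) = 1 + depth(g(1)) = 1 + 1 = 2
depth(g(g(g(1)))) = 1 + depth(g(g(1))) = 1 + 2 = 3
depth(g(g(g(g(1))))) = 1 + depth(g(g(g(1)))) = 1 + 3 = 4
depth(g(g(g(g(g(1)))))) = 1 + depth(g(g(g(g(1))))) = 1 + 4 = 5

5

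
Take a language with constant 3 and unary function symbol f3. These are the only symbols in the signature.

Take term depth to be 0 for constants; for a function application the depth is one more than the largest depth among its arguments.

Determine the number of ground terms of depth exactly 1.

1

Count level by level. With function symbols f3/1, the terms of depth ≤ k are the 1 constant together with each function applied to depth-≤(k−1) tuples, so N_k = 1 + N_{k-1}.
N_0 = 1
N_1 = 1 + 1 = 2
Terms of depth exactly 1: N_1 − N_0 = 2 − 1 = 1.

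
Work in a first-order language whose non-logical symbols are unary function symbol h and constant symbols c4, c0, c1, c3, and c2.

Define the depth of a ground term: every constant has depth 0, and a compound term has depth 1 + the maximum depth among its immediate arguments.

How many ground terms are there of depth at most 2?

Write N_k for the number of ground terms of depth ≤ k. A term of depth ≤ k is either a constant or a function symbol applied to arguments of depth ≤ k−1, so N_k = 5 + N_{k-1}.
N_0 = 5
N_1 = 5 + 5 = 10
N_2 = 5 + 10 = 15

15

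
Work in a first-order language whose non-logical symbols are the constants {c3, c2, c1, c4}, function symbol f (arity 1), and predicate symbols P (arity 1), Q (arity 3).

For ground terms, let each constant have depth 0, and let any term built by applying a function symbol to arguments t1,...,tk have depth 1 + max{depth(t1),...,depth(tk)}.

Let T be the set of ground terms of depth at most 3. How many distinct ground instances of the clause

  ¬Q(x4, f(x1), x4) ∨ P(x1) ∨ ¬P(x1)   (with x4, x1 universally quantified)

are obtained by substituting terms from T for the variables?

Ground terms of depth ≤ 3:
  Let N_k = |{terms of depth ≤ k}|. Then N_0 = 4 and N_k = 4 + N_{k-1} for k ≥ 1 (one summand per function symbol, arity giving the exponent).
  N_0 = 4
  N_1 = 4 + 4 = 8
  N_2 = 4 + 8 = 12
  N_3 = 4 + 12 = 16
So there are 16 ground terms available for substitution.
The body mentions every one of the 2 quantified variables; since ground terms form a free algebra, no two substitutions collapse to the same formula.
Number of ground instances = 16^2 = 256.

256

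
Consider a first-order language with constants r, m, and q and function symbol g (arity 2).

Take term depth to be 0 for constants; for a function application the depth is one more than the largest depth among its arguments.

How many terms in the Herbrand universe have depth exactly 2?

135

If N_k denotes the number of depth-≤k ground terms, the 3 constants give N_0 = 3, and each function symbol of arity r contributes N_{k-1}^r new terms at level k: N_k = 3 + N_{k-1}^2.
N_0 = 3
N_1 = 3 + 3^2 = 12
N_2 = 3 + 12^2 = 147
Terms of depth exactly 2: N_2 − N_1 = 147 − 12 = 135.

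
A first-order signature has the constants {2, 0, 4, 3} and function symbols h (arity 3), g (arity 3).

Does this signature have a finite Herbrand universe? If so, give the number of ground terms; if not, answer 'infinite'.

infinite

The signature has at least one function symbol (h, arity 3) and at least one constant (2).
Iterating h gives infinitely many distinct ground terms: 2, h(2, 2, 2), h(h(2, 2, 2), h(2, 2, 2), h(2, 2, 2)), ...
So the Herbrand universe is infinite.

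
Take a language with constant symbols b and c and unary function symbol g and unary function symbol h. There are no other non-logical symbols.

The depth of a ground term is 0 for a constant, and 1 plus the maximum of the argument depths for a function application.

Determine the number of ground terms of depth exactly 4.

If N_k denotes the number of depth-≤k ground terms, the 2 constants give N_0 = 2, and each function symbol of arity r contributes N_{k-1}^r new terms at level k: N_k = 2 + N_{k-1} + N_{k-1}.
N_0 = 2
N_1 = 2 + 2 + 2 = 6
N_2 = 2 + 6 + 6 = 14
N_3 = 2 + 14 + 14 = 30
N_4 = 2 + 30 + 30 = 62
Terms of depth exactly 4: N_4 − N_3 = 62 − 30 = 32.

32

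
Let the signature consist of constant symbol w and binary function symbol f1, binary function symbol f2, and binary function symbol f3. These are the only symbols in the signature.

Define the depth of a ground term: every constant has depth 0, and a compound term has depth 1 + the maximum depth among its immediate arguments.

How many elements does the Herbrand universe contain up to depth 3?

Let N_k = |{terms of depth ≤ k}|. Then N_0 = 1 and N_k = 1 + N_{k-1}^2 + N_{k-1}^2 + N_{k-1}^2 for k ≥ 1 (one summand per function symbol, arity giving the exponent).
N_0 = 1
N_1 = 1 + 1^2 + 1^2 + 1^2 = 4
N_2 = 1 + 4^2 + 4^2 + 4^2 = 49
N_3 = 1 + 49^2 + 49^2 + 49^2 = 7204

7204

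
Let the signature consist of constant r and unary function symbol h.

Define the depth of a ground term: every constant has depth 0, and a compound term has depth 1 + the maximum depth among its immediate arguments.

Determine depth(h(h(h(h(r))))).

4

depth(h(r)) = 1 + depth(r) = 1 + 0 = 1
depth(h(h(r))) = 1 + depth(h(r)) = 1 + 1 = 2
depth(h(h(h(r)))) = 1 + depth(h(h(r))) = 1 + 2 = 3
depth(h(h(h(h(r))))) = 1 + depth(h(h(h(r)))) = 1 + 3 = 4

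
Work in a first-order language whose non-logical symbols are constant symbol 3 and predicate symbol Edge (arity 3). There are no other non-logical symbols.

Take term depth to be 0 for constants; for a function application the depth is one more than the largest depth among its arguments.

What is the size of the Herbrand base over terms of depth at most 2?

First count ground terms of depth ≤ 2.
With no function symbols every ground term is a constant, so there is exactly 1 ground term at every depth bound.
N_0 = 1
N_1 = 1
N_2 = 1
So |H| = 1.
Ground atoms are formed by filling each argument slot of a predicate with a term from H, so an r-ary predicate gives |H|^r atoms:
  Edge: 1^3 = 1
Total ground atoms: 1.

1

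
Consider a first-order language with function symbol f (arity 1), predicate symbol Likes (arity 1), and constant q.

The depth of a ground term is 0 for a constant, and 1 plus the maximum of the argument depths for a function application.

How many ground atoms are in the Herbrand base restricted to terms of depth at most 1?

2

First count ground terms of depth ≤ 1.
If N_k denotes the number of depth-≤k ground terms, the 1 constant gives N_0 = 1, and each function symbol of arity r contributes N_{k-1}^r new terms at level k: N_k = 1 + N_{k-1}.
N_0 = 1
N_1 = 1 + 1 = 2
So |H| = 2.
Ground atoms are formed by filling each argument slot of a predicate with a term from H, so an r-ary predicate gives |H|^r atoms:
  Likes: 2
Total ground atoms: 2.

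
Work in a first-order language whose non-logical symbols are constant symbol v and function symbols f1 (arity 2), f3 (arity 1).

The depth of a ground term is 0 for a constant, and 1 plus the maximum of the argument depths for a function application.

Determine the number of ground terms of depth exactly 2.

Let N_k = |{terms of depth ≤ k}|. Then N_0 = 1 and N_k = 1 + N_{k-1}^2 + N_{k-1} for k ≥ 1 (one summand per function symbol, arity giving the exponent).
N_0 = 1
N_1 = 1 + 1^2 + 1 = 3
N_2 = 1 + 3^2 + 3 = 13
Terms of depth exactly 2: N_2 − N_1 = 13 − 3 = 10.

10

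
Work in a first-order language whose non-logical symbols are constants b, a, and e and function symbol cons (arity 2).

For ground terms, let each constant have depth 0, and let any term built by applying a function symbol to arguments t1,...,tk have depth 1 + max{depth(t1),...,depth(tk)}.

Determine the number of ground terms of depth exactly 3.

21465

If N_k denotes the number of depth-≤k ground terms, the 3 constants give N_0 = 3, and each function symbol of arity r contributes N_{k-1}^r new terms at level k: N_k = 3 + N_{k-1}^2.
N_0 = 3
N_1 = 3 + 3^2 = 12
N_2 = 3 + 12^2 = 147
N_3 = 3 + 147^2 = 21612
Terms of depth exactly 3: N_3 − N_2 = 21612 − 147 = 21465.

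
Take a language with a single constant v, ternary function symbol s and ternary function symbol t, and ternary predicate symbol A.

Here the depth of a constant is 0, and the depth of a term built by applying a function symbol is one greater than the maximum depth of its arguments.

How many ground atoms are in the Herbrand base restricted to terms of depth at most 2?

First count ground terms of depth ≤ 2.
Let N_k = |{terms of depth ≤ k}|. Then N_0 = 1 and N_k = 1 + N_{k-1}^3 + N_{k-1}^3 for k ≥ 1 (one summand per function symbol, arity giving the exponent).
N_0 = 1
N_1 = 1 + 1^3 + 1^3 = 3
N_2 = 1 + 3^3 + 3^3 = 55
So |H| = 55.
Each predicate of arity r yields |H|^r ground atoms (one per choice of an r-tuple from H):
  A: 55^3 = 166375
Total ground atoms: 166375.

166375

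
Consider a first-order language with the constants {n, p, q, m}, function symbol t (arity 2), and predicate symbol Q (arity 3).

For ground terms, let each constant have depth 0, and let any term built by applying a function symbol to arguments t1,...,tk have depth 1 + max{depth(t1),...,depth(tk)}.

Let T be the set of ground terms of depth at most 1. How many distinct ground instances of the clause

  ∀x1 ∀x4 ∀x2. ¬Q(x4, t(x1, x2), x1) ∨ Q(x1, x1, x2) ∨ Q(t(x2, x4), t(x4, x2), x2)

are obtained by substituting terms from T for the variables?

8000

Ground terms of depth ≤ 1:
  Let N_k count ground terms of depth at most k. Each non-constant term of depth ≤ k is some function symbol applied to depth-≤(k−1) arguments, giving N_k = 4 + N_{k-1}^2.
  N_0 = 4
  N_1 = 4 + 4^2 = 20
So there are 20 ground terms available for substitution.
Each of x1, x4, x2 ranges independently over the available ground terms, and distinct assignments produce distinct instances.
Number of ground instances = 20^3 = 8000.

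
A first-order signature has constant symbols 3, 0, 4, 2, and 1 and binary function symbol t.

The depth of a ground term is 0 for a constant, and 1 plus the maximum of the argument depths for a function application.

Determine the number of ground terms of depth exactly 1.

Count level by level. With function symbols t/2, the terms of depth ≤ k are the 5 constants together with each function applied to depth-≤(k−1) tuples, so N_k = 5 + N_{k-1}^2.
N_0 = 5
N_1 = 5 + 5^2 = 30
Terms of depth exactly 1: N_1 − N_0 = 30 − 5 = 25.

25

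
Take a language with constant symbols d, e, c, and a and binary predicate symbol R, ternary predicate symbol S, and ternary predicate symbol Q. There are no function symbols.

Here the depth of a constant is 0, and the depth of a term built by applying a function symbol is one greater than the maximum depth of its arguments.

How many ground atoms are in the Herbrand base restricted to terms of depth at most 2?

144

First count ground terms of depth ≤ 2.
With no function symbols every ground term is a constant, so there are exactly 4 ground terms at every depth bound.
N_0 = 4
N_1 = 4
N_2 = 4
Explicitly: d, e, c, a.
So |H| = 4.
Ground atoms are formed by filling each argument slot of a predicate with a term from H, so an r-ary predicate gives |H|^r atoms:
  R: 4^2 = 16;  S: 4^3 = 64;  Q: 4^3 = 64
Total ground atoms: 16 + 64 + 64 = 144.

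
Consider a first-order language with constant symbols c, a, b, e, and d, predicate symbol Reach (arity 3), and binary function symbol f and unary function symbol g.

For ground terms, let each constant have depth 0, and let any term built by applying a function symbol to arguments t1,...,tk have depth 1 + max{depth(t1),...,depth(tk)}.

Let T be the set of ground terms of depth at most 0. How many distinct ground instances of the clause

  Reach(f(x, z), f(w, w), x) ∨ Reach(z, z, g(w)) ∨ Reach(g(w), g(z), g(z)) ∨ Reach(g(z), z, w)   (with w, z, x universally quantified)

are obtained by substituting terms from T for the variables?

125

Ground terms of depth ≤ 0:
  Count level by level. With function symbols f/2, g/1, the terms of depth ≤ k are the 5 constants together with each function applied to depth-≤(k−1) tuples, so N_k = 5 + N_{k-1}^2 + N_{k-1}.
  N_0 = 5
  Explicitly: c, a, b, e, d.
So there are 5 ground terms available for substitution.
Each of w, z, x ranges independently over the available ground terms, and distinct assignments produce distinct instances.
Number of ground instances = 5^3 = 125.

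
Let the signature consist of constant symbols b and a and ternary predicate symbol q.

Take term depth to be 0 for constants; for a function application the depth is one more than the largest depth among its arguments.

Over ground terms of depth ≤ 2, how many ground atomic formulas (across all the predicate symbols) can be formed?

8

First count ground terms of depth ≤ 2.
With no function symbols every ground term is a constant, so there are exactly 2 ground terms at every depth bound.
N_0 = 2
N_1 = 2
N_2 = 2
Explicitly: b, a.
So |H| = 2.
Ground atoms are formed by filling each argument slot of a predicate with a term from H, so an r-ary predicate gives |H|^r atoms:
  q: 2^3 = 8
Total ground atoms: 8.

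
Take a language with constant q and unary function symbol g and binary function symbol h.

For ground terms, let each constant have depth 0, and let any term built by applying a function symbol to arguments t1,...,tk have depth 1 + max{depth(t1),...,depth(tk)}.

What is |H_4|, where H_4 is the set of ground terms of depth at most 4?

33673

Count level by level. With function symbols g/1, h/2, the terms of depth ≤ k are the 1 constant together with each function applied to depth-≤(k−1) tuples, so N_k = 1 + N_{k-1} + N_{k-1}^2.
N_0 = 1
N_1 = 1 + 1 + 1^2 = 3
N_2 = 1 + 3 + 3^2 = 13
N_3 = 1 + 13 + 13^2 = 183
N_4 = 1 + 183 + 183^2 = 33673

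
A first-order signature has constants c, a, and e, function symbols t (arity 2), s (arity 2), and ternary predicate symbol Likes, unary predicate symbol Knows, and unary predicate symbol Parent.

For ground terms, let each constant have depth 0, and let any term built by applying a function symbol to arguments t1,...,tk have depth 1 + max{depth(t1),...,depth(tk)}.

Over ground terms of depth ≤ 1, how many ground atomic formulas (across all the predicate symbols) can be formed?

9303

First count ground terms of depth ≤ 1.
Count level by level. With function symbols t/2, s/2, the terms of depth ≤ k are the 3 constants together with each function applied to depth-≤(k−1) tuples, so N_k = 3 + N_{k-1}^2 + N_{k-1}^2.
N_0 = 3
N_1 = 3 + 3^2 + 3^2 = 21
So |H| = 21.
Each predicate of arity r yields |H|^r ground atoms (one per choice of an r-tuple from H):
  Likes: 21^3 = 9261;  Knows: 21;  Parent: 21
Total ground atoms: 9261 + 21 + 21 = 9303.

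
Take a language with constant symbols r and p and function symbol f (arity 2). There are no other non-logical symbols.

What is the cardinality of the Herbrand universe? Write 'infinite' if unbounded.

The signature has at least one function symbol (f, arity 2) and at least one constant (r).
Iterating f gives infinitely many distinct ground terms: r, f(r, r), f(f(r, r), f(r, r)), ...
So the Herbrand universe is infinite.

infinite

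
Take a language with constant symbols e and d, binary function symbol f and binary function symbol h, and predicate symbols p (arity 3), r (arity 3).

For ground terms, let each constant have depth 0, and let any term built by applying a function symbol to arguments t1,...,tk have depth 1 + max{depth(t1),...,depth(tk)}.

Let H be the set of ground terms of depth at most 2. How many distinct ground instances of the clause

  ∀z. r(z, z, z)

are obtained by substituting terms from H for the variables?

202

Ground terms of depth ≤ 2:
  Let N_k = |{terms of depth ≤ k}|. Then N_0 = 2 and N_k = 2 + N_{k-1}^2 + N_{k-1}^2 for k ≥ 1 (one summand per function symbol, arity giving the exponent).
  N_0 = 2
  N_1 = 2 + 2^2 + 2^2 = 10
  N_2 = 2 + 10^2 + 10^2 = 202
So there are 202 ground terms available for substitution.
The variable z ranges independently over the available ground terms, and distinct assignments produce distinct instances.
Number of ground instances = 202.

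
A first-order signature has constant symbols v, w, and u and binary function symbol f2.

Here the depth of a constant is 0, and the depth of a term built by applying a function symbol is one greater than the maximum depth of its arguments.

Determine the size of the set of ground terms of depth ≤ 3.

Let N_k = |{terms of depth ≤ k}|. Then N_0 = 3 and N_k = 3 + N_{k-1}^2 for k ≥ 1 (one summand per function symbol, arity giving the exponent).
N_0 = 3
N_1 = 3 + 3^2 = 12
N_2 = 3 + 12^2 = 147
N_3 = 3 + 147^2 = 21612

21612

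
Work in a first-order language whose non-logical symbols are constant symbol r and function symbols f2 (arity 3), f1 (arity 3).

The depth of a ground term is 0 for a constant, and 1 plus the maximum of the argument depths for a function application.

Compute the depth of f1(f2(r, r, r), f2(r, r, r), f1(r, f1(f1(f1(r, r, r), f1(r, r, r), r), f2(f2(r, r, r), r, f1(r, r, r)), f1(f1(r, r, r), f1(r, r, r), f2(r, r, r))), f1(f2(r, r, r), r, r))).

5

depth(f2(r, r, r)) = 1 + max(0, 0, 0) = 1
depth(f1(r, r, r)) = 1 + max(0, 0, 0) = 1
depth(f1(f1(r, r, r), f1(r, r, r), r)) = 1 + max(1, 1, 0) = 2
depth(f2(f2(r, r, r), r, f1(r, r, r))) = 1 + max(1, 0, 1) = 2
depth(f1(f1(r, r, r), f1(r, r, r), f2(r, r, r))) = 1 + max(1, 1, 1) = 2
depth(f1(f1(f1(r, r, r), f1(r, r, r), r), f2(f2(r, r, r), r, f1(r, r, r)), f1(f1(r, r, r), f1(r, r, r), f2(r, r, r)))) = 1 + max(2, 2, 2) = 3
depth(f1(f2(r, r, r), r, r)) = 1 + max(1, 0, 0) = 2
depth(f1(r, f1(f1(f1(r, r, r), f1(r, r, r), r), f2(f2(r, r, r), r, f1(r, r, r)), f1(f1(r, r, r), f1(r, r, r), f2(r, r, r))), f1(f2(r, r, r), r, r))) = 1 + max(0, 3, 2) = 4
depth(f1(f2(r, r, r), f2(r, r, r), f1(r, f1(f1(f1(r, r, r), f1(r, r, r), r), f2(f2(r, r, r), r, f1(r, r, r)), f1(f1(r, r, r), f1(r, r, r), f2(r, r, r))), f1(f2(r, r, r), r, r)))) = 1 + max(1, 1, 4) = 5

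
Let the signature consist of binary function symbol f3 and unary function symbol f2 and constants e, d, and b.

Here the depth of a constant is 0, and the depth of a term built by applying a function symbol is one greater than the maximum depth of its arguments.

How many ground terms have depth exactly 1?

12

Let N_k = |{terms of depth ≤ k}|. Then N_0 = 3 and N_k = 3 + N_{k-1}^2 + N_{k-1} for k ≥ 1 (one summand per function symbol, arity giving the exponent).
N_0 = 3
N_1 = 3 + 3^2 + 3 = 15
Terms of depth exactly 1: N_1 − N_0 = 15 − 3 = 12.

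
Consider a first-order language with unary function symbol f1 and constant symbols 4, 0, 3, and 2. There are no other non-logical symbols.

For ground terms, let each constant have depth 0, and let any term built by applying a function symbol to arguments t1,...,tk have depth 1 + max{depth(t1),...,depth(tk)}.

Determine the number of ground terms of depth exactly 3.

4

Let N_k count ground terms of depth at most k. Each non-constant term of depth ≤ k is some function symbol applied to depth-≤(k−1) arguments, giving N_k = 4 + N_{k-1}.
N_0 = 4
N_1 = 4 + 4 = 8
N_2 = 4 + 8 = 12
N_3 = 4 + 12 = 16
Terms of depth exactly 3: N_3 − N_2 = 16 − 12 = 4.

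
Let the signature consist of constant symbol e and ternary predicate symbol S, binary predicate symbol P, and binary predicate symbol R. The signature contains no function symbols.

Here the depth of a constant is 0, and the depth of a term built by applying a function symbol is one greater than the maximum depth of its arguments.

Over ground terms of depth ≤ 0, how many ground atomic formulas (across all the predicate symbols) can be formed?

First count ground terms of depth ≤ 0.
With no function symbols every ground term is a constant, so there is exactly 1 ground term at every depth bound.
N_0 = 1
So |H| = 1.
For each predicate symbol, the number of ground atoms is |H| raised to its arity; summing:
  S: 1^3 = 1;  P: 1^2 = 1;  R: 1^2 = 1
Total ground atoms: 1 + 1 + 1 = 3.

3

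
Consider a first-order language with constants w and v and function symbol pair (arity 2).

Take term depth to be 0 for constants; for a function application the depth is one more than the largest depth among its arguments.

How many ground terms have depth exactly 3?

1408

If N_k denotes the number of depth-≤k ground terms, the 2 constants give N_0 = 2, and each function symbol of arity r contributes N_{k-1}^r new terms at level k: N_k = 2 + N_{k-1}^2.
N_0 = 2
N_1 = 2 + 2^2 = 6
N_2 = 2 + 6^2 = 38
N_3 = 2 + 38^2 = 1446
Terms of depth exactly 3: N_3 − N_2 = 1446 − 38 = 1408.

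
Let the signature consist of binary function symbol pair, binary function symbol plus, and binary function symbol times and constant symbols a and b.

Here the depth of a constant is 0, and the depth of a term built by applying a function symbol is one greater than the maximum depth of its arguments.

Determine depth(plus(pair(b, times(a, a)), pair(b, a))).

depth(times(a, a)) = 1 + max(0, 0) = 1
depth(pair(b, times(a, a))) = 1 + max(0, 1) = 2
depth(pair(b, a)) = 1 + max(0, 0) = 1
depth(plus(pair(b, times(a, a)), pair(b, a))) = 1 + max(2, 1) = 3

3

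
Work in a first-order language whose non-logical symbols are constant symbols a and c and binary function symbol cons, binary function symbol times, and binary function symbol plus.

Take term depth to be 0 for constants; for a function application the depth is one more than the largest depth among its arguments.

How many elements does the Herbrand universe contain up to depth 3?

1044302

Let N_k = |{terms of depth ≤ k}|. Then N_0 = 2 and N_k = 2 + N_{k-1}^2 + N_{k-1}^2 + N_{k-1}^2 for k ≥ 1 (one summand per function symbol, arity giving the exponent).
N_0 = 2
N_1 = 2 + 2^2 + 2^2 + 2^2 = 14
N_2 = 2 + 14^2 + 14^2 + 14^2 = 590
N_3 = 2 + 590^2 + 590^2 + 590^2 = 1044302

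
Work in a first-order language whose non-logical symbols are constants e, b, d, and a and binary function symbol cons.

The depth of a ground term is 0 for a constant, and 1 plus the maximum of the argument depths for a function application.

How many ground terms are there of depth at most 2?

404

Let N_k count ground terms of depth at most k. Each non-constant term of depth ≤ k is some function symbol applied to depth-≤(k−1) arguments, giving N_k = 4 + N_{k-1}^2.
N_0 = 4
N_1 = 4 + 4^2 = 20
N_2 = 4 + 20^2 = 404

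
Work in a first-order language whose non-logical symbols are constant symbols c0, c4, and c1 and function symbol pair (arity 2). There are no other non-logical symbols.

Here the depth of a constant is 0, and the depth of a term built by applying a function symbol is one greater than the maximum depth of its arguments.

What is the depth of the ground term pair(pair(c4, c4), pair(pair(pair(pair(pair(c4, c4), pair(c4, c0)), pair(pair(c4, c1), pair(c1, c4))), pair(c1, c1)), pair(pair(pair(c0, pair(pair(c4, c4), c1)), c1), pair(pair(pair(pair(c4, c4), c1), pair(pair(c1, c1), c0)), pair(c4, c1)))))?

7

depth(pair(c4, c4)) = 1 + max(0, 0) = 1
depth(pair(c4, c0)) = 1 + max(0, 0) = 1
depth(pair(pair(c4, c4), pair(c4, c0))) = 1 + max(1, 1) = 2
depth(pair(c4, c1)) = 1 + max(0, 0) = 1
depth(pair(c1, c4)) = 1 + max(0, 0) = 1
depth(pair(pair(c4, c1), pair(c1, c4))) = 1 + max(1, 1) = 2
depth(pair(pair(pair(c4, c4), pair(c4, c0)), pair(pair(c4, c1), pair(c1, c4)))) = 1 + max(2, 2) = 3
depth(pair(c1, c1)) = 1 + max(0, 0) = 1
depth(pair(pair(pair(pair(c4, c4), pair(c4, c0)), pair(pair(c4, c1), pair(c1, c4))), pair(c1, c1))) = 1 + max(3, 1) = 4
depth(pair(pair(c4, c4), c1)) = 1 + max(1, 0) = 2
depth(pair(c0, pair(pair(c4, c4), c1))) = 1 + max(0, 2) = 3
depth(pair(pair(c0, pair(pair(c4, c4), c1)), c1)) = 1 + max(3, 0) = 4
depth(pair(pair(c1, c1), c0)) = 1 + max(1, 0) = 2
depth(pair(pair(pair(c4, c4), c1), pair(pair(c1, c1), c0))) = 1 + max(2, 2) = 3
depth(pair(pair(pair(pair(c4, c4), c1), pair(pair(c1, c1), c0)), pair(c4, c1))) = 1 + max(3, 1) = 4
depth(pair(pair(pair(c0, pair(pair(c4, c4), c1)), c1), pair(pair(pair(pair(c4, c4), c1), pair(pair(c1, c1), c0)), pair(c4, c1)))) = 1 + max(4, 4) = 5
depth(pair(pair(pair(pair(pair(c4, c4), pair(c4, c0)), pair(pair(c4, c1), pair(c1, c4))), pair(c1, c1)), pair(pair(pair(c0, pair(pair(c4, c4), c1)), c1), pair(pair(pair(pair(c4, c4), c1), pair(pair(c1, c1), c0)), pair(c4, c1))))) = 1 + max(4, 5) = 6
depth(pair(pair(c4, c4), pair(pair(pair(pair(pair(c4, c4), pair(c4, c0)), pair(pair(c4, c1), pair(c1, c4))), pair(c1, c1)), pair(pair(pair(c0, pair(pair(c4, c4), c1)), c1), pair(pair(pair(pair(c4, c4), c1), pair(pair(c1, c1), c0)), pair(c4, c1)))))) = 1 + max(1, 6) = 7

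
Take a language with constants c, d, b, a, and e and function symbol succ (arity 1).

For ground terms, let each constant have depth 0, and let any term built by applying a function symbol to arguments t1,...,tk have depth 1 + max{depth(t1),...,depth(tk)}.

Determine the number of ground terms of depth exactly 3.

5

Let N_k count ground terms of depth at most k. Each non-constant term of depth ≤ k is some function symbol applied to depth-≤(k−1) arguments, giving N_k = 5 + N_{k-1}.
N_0 = 5
N_1 = 5 + 5 = 10
N_2 = 5 + 10 = 15
N_3 = 5 + 15 = 20
Terms of depth exactly 3: N_3 − N_2 = 20 − 15 = 5.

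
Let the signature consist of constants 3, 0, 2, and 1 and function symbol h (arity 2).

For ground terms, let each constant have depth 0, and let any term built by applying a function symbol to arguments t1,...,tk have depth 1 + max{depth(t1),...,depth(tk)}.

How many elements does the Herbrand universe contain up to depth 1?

20

If N_k denotes the number of depth-≤k ground terms, the 4 constants give N_0 = 4, and each function symbol of arity r contributes N_{k-1}^r new terms at level k: N_k = 4 + N_{k-1}^2.
N_0 = 4
N_1 = 4 + 4^2 = 20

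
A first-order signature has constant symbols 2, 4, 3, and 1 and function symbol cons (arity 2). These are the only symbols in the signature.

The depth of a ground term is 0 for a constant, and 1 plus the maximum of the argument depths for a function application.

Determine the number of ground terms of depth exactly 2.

384

Let N_k count ground terms of depth at most k. Each non-constant term of depth ≤ k is some function symbol applied to depth-≤(k−1) arguments, giving N_k = 4 + N_{k-1}^2.
N_0 = 4
N_1 = 4 + 4^2 = 20
N_2 = 4 + 20^2 = 404
Terms of depth exactly 2: N_2 − N_1 = 404 − 20 = 384.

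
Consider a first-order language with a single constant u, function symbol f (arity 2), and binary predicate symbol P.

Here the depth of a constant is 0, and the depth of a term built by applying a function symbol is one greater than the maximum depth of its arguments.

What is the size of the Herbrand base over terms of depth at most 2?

25

First count ground terms of depth ≤ 2.
Count level by level. With function symbols f/2, the terms of depth ≤ k are the 1 constant together with each function applied to depth-≤(k−1) tuples, so N_k = 1 + N_{k-1}^2.
N_0 = 1
N_1 = 1 + 1^2 = 2
N_2 = 1 + 2^2 = 5
Explicitly: u, f(u, u), f(u, f(u, u)), f(f(u, u), u), f(f(u, u), f(u, u)).
So |H| = 5.
For each predicate symbol, the number of ground atoms is |H| raised to its arity; summing:
  P: 5^2 = 25
Total ground atoms: 25.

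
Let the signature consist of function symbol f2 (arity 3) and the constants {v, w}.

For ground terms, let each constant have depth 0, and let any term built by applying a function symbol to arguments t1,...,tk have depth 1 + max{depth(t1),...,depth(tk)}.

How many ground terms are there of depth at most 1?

Write N_k for the number of ground terms of depth ≤ k. A term of depth ≤ k is either a constant or a function symbol applied to arguments of depth ≤ k−1, so N_k = 2 + N_{k-1}^3.
N_0 = 2
N_1 = 2 + 2^3 = 10
Explicitly: v, w, f2(v, v, v), f2(v, v, w), f2(v, w, v), f2(v, w, w), f2(w, v, v), f2(w, v, w), f2(w, w, v), f2(w, w, w).

10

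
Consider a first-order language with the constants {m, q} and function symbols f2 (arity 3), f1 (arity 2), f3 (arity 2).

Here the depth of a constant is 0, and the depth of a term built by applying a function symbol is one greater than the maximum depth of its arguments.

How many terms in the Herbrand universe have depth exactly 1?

If N_k denotes the number of depth-≤k ground terms, the 2 constants give N_0 = 2, and each function symbol of arity r contributes N_{k-1}^r new terms at level k: N_k = 2 + N_{k-1}^3 + N_{k-1}^2 + N_{k-1}^2.
N_0 = 2
N_1 = 2 + 2^3 + 2^2 + 2^2 = 18
Terms of depth exactly 1: N_1 − N_0 = 18 − 2 = 16.

16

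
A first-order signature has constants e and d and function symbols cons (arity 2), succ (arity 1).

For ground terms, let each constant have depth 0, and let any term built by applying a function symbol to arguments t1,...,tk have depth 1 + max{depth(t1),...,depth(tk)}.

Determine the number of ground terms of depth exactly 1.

6

Write N_k for the number of ground terms of depth ≤ k. A term of depth ≤ k is either a constant or a function symbol applied to arguments of depth ≤ k−1, so N_k = 2 + N_{k-1}^2 + N_{k-1}.
N_0 = 2
N_1 = 2 + 2^2 + 2 = 8
Terms of depth exactly 1: N_1 − N_0 = 8 − 2 = 6.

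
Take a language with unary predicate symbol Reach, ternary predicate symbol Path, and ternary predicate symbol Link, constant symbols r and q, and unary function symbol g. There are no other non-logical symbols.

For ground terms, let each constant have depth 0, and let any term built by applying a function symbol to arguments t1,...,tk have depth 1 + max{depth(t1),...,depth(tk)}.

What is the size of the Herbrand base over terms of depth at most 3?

1032

First count ground terms of depth ≤ 3.
Let N_k = |{terms of depth ≤ k}|. Then N_0 = 2 and N_k = 2 + N_{k-1} for k ≥ 1 (one summand per function symbol, arity giving the exponent).
N_0 = 2
N_1 = 2 + 2 = 4
N_2 = 2 + 4 = 6
N_3 = 2 + 6 = 8
Explicitly: r, q, g(r), g(q), g(g(r)), g(g(q)), g(g(g(r))), g(g(g(q))).
So |H| = 8.
Ground atoms are formed by filling each argument slot of a predicate with a term from H, so an r-ary predicate gives |H|^r atoms:
  Reach: 8;  Path: 8^3 = 512;  Link: 8^3 = 512
Total ground atoms: 8 + 512 + 512 = 1032.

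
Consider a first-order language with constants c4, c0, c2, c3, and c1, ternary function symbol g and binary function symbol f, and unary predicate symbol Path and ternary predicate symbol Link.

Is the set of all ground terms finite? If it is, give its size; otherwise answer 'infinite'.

The signature has at least one function symbol (g, arity 3) and at least one constant (c4).
Iterating g gives infinitely many distinct ground terms: c4, g(c4, c4, c4), g(g(c4, c4, c4), g(c4, c4, c4), g(c4, c4, c4)), ...
So the Herbrand universe is infinite.

infinite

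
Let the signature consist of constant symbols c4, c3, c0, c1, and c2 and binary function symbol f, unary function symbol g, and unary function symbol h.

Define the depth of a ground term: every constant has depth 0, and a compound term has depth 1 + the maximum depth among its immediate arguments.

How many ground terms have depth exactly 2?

Count level by level. With function symbols f/2, g/1, h/1, the terms of depth ≤ k are the 5 constants together with each function applied to depth-≤(k−1) tuples, so N_k = 5 + N_{k-1}^2 + N_{k-1} + N_{k-1}.
N_0 = 5
N_1 = 5 + 5^2 + 5 + 5 = 40
N_2 = 5 + 40^2 + 40 + 40 = 1685
Terms of depth exactly 2: N_2 − N_1 = 1685 − 40 = 1645.

1645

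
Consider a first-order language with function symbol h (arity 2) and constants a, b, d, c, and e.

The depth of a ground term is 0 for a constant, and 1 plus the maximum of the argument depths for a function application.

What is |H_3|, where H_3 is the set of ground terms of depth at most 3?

Let N_k = |{terms of depth ≤ k}|. Then N_0 = 5 and N_k = 5 + N_{k-1}^2 for k ≥ 1 (one summand per function symbol, arity giving the exponent).
N_0 = 5
N_1 = 5 + 5^2 = 30
N_2 = 5 + 30^2 = 905
N_3 = 5 + 905^2 = 819030

819030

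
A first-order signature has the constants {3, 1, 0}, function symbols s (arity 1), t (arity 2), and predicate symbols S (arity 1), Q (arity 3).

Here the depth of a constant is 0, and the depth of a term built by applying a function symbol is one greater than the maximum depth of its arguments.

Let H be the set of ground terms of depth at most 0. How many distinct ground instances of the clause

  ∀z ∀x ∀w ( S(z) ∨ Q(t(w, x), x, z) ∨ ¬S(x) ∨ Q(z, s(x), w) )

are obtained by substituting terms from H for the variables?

27

Ground terms of depth ≤ 0:
  Let N_k = |{terms of depth ≤ k}|. Then N_0 = 3 and N_k = 3 + N_{k-1} + N_{k-1}^2 for k ≥ 1 (one summand per function symbol, arity giving the exponent).
  N_0 = 3
So there are 3 ground terms available for substitution.
Each of z, x, w ranges independently over the available ground terms, and distinct assignments produce distinct instances.
Number of ground instances = 3^3 = 27.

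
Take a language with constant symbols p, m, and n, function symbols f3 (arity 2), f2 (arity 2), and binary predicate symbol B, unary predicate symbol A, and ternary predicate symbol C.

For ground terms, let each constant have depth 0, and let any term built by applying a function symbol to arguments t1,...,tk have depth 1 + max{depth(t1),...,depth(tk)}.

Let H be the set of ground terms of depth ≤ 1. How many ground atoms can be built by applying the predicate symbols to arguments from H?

First count ground terms of depth ≤ 1.
Count level by level. With function symbols f3/2, f2/2, the terms of depth ≤ k are the 3 constants together with each function applied to depth-≤(k−1) tuples, so N_k = 3 + N_{k-1}^2 + N_{k-1}^2.
N_0 = 3
N_1 = 3 + 3^2 + 3^2 = 21
So |H| = 21.
Ground atoms are formed by filling each argument slot of a predicate with a term from H, so an r-ary predicate gives |H|^r atoms:
  B: 21^2 = 441;  A: 21;  C: 21^3 = 9261
Total ground atoms: 441 + 21 + 9261 = 9723.

9723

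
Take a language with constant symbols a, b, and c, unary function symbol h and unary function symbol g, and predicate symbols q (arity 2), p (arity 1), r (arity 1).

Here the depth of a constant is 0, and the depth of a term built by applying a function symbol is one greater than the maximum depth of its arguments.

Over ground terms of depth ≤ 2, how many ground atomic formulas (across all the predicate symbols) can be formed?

483

First count ground terms of depth ≤ 2.
Count level by level. With function symbols h/1, g/1, the terms of depth ≤ k are the 3 constants together with each function applied to depth-≤(k−1) tuples, so N_k = 3 + N_{k-1} + N_{k-1}.
N_0 = 3
N_1 = 3 + 3 + 3 = 9
N_2 = 3 + 9 + 9 = 21
So |H| = 21.
Each predicate of arity r yields |H|^r ground atoms (one per choice of an r-tuple from H):
  q: 21^2 = 441;  p: 21;  r: 21
Total ground atoms: 441 + 21 + 21 = 483.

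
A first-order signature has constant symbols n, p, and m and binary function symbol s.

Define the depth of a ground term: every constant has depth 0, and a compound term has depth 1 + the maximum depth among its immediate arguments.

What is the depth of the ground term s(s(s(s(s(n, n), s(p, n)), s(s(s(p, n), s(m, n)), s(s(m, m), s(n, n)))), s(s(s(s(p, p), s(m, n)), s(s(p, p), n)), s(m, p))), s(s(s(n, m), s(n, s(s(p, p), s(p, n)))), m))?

6

depth(s(n, n)) = 1 + max(0, 0) = 1
depth(s(p, n)) = 1 + max(0, 0) = 1
depth(s(s(n, n), s(p, n))) = 1 + max(1, 1) = 2
depth(s(m, n)) = 1 + max(0, 0) = 1
depth(s(s(p, n), s(m, n))) = 1 + max(1, 1) = 2
depth(s(m, m)) = 1 + max(0, 0) = 1
depth(s(s(m, m), s(n, n))) = 1 + max(1, 1) = 2
depth(s(s(s(p, n), s(m, n)), s(s(m, m), s(n, n)))) = 1 + max(2, 2) = 3
depth(s(s(s(n, n), s(p, n)), s(s(s(p, n), s(m, n)), s(s(m, m), s(n, n))))) = 1 + max(2, 3) = 4
depth(s(p, p)) = 1 + max(0, 0) = 1
depth(s(s(p, p), s(m, n))) = 1 + max(1, 1) = 2
depth(s(s(p, p), n)) = 1 + max(1, 0) = 2
depth(s(s(s(p, p), s(m, n)), s(s(p, p), n))) = 1 + max(2, 2) = 3
depth(s(m, p)) = 1 + max(0, 0) = 1
depth(s(s(s(s(p, p), s(m, n)), s(s(p, p), n)), s(m, p))) = 1 + max(3, 1) = 4
depth(s(s(s(s(n, n), s(p, n)), s(s(s(p, n), s(m, n)), s(s(m, m), s(n, n)))), s(s(s(s(p, p), s(m, n)), s(s(p, p), n)), s(m, p)))) = 1 + max(4, 4) = 5
depth(s(n, m)) = 1 + max(0, 0) = 1
depth(s(s(p, p), s(p, n))) = 1 + max(1, 1) = 2
depth(s(n, s(s(p, p), s(p, n)))) = 1 + max(0, 2) = 3
depth(s(s(n, m), s(n, s(s(p, p), s(p, n))))) = 1 + max(1, 3) = 4
depth(s(s(s(n, m), s(n, s(s(p, p), s(p, n)))), m)) = 1 + max(4, 0) = 5
depth(s(s(s(s(s(n, n), s(p, n)), s(s(s(p, n), s(m, n)), s(s(m, m), s(n, n)))), s(s(s(s(p, p), s(m, n)), s(s(p, p), n)), s(m, p))), s(s(s(n, m), s(n, s(s(p, p), s(p, n)))), m))) = 1 + max(5, 5) = 6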